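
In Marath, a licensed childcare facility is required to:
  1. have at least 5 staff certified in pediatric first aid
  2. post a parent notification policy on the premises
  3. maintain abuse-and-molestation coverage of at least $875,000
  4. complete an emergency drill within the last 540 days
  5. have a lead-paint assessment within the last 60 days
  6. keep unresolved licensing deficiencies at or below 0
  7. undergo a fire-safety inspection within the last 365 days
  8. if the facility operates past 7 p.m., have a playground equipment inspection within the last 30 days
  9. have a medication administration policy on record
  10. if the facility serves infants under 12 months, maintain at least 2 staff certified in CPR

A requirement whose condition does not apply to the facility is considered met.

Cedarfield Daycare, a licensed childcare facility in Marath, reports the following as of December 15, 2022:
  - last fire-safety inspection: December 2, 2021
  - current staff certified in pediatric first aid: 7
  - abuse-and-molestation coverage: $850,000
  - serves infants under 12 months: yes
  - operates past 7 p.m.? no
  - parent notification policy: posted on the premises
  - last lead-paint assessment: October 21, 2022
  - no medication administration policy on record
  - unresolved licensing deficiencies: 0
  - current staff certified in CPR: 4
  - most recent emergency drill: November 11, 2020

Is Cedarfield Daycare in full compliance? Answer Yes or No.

1. staff certified in pediatric first aid 7 ≥ 5 → met
2. parent notification policy present → met
3. abuse-and-molestation coverage $850,000 < $875,000 → not met
4. emergency drill 764 days ago vs limit 540 → not met
5. lead-paint assessment 55 days ago vs limit 60 → met
6. unresolved licensing deficiencies 0 ≤ 0 → met
7. fire-safety inspection 378 days ago vs limit 365 → not met
8. condition 'operates past 7 p.m.' does not hold → requirement n/a → met
9. medication administration policy absent → not met
10. condition 'serves infants under 12 months' holds; staff certified in CPR 4 ≥ 2 → met
Not met: 3, 4, 7, 9

No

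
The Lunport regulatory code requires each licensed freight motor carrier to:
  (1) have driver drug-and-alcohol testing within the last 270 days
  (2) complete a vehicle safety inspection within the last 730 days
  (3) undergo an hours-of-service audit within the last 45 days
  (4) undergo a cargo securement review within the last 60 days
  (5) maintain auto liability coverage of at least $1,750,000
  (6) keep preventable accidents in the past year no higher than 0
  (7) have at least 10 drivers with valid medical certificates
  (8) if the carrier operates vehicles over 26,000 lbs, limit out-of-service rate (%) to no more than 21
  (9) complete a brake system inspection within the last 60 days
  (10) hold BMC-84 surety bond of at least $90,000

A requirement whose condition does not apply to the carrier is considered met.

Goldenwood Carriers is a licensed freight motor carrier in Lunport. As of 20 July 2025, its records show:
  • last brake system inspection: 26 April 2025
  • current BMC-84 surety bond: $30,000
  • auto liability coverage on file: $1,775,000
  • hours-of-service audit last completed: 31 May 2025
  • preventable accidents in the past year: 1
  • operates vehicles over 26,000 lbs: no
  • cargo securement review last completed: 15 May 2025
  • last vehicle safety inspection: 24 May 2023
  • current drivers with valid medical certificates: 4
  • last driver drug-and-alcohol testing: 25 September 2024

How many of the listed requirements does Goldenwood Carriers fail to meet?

1. driver drug-and-alcohol testing 298 days ago vs limit 270 → not met
2. vehicle safety inspection 788 days ago vs limit 730 → not met
3. hours-of-service audit 50 days ago vs limit 45 → not met
4. cargo securement review 66 days ago vs limit 60 → not met
5. auto liability coverage $1,775,000 ≥ $1,750,000 → met
6. preventable accidents in the past year 1 > 0 → not met
7. drivers with valid medical certificates 4 < 10 → not met
8. condition 'operates vehicles over 26,000 lbs' does not hold → requirement n/a → met
9. brake system inspection 85 days ago vs limit 60 → not met
10. BMC-84 surety bond $30,000 < $90,000 → not met
Not met: 8 of 10

8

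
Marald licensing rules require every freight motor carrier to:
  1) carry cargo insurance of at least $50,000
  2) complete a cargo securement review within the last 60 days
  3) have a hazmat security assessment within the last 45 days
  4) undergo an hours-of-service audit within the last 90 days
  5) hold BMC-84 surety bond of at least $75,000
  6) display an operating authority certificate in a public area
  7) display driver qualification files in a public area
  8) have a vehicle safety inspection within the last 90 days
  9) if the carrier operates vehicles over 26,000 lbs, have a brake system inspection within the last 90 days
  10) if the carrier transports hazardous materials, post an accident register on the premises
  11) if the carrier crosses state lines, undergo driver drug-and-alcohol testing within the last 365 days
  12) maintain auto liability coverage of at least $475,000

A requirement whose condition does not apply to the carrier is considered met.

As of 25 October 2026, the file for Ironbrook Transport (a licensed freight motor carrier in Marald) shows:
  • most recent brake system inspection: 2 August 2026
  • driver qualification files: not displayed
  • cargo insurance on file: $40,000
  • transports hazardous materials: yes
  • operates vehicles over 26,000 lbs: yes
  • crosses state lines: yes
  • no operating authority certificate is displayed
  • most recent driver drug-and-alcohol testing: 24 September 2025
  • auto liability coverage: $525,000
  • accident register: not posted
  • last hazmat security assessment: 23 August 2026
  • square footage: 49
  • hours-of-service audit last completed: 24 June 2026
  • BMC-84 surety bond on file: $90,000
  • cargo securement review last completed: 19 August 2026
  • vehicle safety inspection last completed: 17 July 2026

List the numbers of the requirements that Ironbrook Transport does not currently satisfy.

1, 2, 3, 4, 6, 7, 8, 10, 11

1. cargo insurance $40,000 < $50,000 → not met
2. cargo securement review 67 days ago vs limit 60 → not met
3. hazmat security assessment 63 days ago vs limit 45 → not met
4. hours-of-service audit 123 days ago vs limit 90 → not met
5. BMC-84 surety bond $90,000 ≥ $75,000 → met
6. operating authority certificate absent → not met
7. driver qualification files absent → not met
8. vehicle safety inspection 100 days ago vs limit 90 → not met
9. condition 'operates vehicles over 26,000 lbs' holds; brake system inspection 84 days ago vs limit 90 → met
10. condition 'transports hazardous materials' holds; accident register absent → not met
11. condition 'crosses state lines' holds; driver drug-and-alcohol testing 396 days ago vs limit 365 → not met
12. auto liability coverage $525,000 ≥ $475,000 → met
Not met: 1, 2, 3, 4, 6, 7, 8, 10, 11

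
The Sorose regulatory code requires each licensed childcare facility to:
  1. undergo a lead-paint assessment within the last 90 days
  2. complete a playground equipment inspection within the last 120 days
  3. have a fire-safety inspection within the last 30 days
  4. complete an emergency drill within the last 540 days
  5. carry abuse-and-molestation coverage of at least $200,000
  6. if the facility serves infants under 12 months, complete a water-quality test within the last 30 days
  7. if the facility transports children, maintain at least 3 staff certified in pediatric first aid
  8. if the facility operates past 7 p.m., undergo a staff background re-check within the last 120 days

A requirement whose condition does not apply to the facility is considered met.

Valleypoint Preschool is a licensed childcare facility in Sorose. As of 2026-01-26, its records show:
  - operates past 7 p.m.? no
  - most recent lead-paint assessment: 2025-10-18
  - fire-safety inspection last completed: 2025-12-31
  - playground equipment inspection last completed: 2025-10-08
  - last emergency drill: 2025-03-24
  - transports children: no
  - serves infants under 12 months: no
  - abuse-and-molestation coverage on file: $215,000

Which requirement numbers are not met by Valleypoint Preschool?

1

1. lead-paint assessment 100 days ago vs limit 90 → not met
2. playground equipment inspection 110 days ago vs limit 120 → met
3. fire-safety inspection 26 days ago vs limit 30 → met
4. emergency drill 308 days ago vs limit 540 → met
5. abuse-and-molestation coverage $215,000 ≥ $200,000 → met
6. condition 'serves infants under 12 months' does not hold → requirement n/a → met
7. condition 'transports children' does not hold → requirement n/a → met
8. condition 'operates past 7 p.m.' does not hold → requirement n/a → met
Not met: 1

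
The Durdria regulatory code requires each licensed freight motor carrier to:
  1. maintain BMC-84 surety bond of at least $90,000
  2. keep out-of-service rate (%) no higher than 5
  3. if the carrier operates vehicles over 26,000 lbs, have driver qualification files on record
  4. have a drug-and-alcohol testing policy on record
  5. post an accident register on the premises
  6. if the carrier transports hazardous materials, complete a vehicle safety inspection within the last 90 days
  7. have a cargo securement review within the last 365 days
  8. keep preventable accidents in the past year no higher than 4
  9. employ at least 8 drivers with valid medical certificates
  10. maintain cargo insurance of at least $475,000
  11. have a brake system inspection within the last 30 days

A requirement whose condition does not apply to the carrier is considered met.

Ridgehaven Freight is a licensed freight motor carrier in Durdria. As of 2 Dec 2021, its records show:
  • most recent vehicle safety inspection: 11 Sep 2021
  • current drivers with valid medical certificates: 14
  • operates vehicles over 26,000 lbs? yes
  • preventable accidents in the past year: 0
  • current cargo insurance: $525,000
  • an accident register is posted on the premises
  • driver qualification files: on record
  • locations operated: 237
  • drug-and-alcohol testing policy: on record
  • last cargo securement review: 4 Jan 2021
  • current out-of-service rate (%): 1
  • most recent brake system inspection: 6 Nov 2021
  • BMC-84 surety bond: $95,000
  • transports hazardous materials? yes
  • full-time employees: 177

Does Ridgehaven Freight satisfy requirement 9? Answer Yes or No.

Yes

9. drivers with valid medical certificates 14 ≥ 8 → met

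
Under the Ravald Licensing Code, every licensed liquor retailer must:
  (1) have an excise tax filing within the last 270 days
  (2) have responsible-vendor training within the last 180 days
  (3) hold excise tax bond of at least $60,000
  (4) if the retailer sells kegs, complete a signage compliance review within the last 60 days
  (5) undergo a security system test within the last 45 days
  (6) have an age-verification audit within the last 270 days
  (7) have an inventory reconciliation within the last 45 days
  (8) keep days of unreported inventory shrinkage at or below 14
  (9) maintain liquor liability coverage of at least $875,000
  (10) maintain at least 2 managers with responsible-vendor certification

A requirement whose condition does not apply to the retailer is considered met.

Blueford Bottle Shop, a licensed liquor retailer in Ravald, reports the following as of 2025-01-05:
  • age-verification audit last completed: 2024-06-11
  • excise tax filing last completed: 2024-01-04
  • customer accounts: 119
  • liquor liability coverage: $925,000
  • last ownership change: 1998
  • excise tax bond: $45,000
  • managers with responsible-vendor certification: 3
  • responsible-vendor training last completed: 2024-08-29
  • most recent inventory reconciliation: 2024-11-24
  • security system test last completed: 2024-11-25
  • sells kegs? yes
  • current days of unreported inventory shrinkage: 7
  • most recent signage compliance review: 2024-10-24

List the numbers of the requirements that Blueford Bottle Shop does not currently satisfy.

1, 3, 4

1. excise tax filing 367 days ago vs limit 270 → not met
2. responsible-vendor training 129 days ago vs limit 180 → met
3. excise tax bond $45,000 < $60,000 → not met
4. condition 'sells kegs' holds; signage compliance review 73 days ago vs limit 60 → not met
5. security system test 41 days ago vs limit 45 → met
6. age-verification audit 208 days ago vs limit 270 → met
7. inventory reconciliation 42 days ago vs limit 45 → met
8. days of unreported inventory shrinkage 7 ≤ 14 → met
9. liquor liability coverage $925,000 ≥ $875,000 → met
10. managers with responsible-vendor certification 3 ≥ 2 → met
Not met: 1, 3, 4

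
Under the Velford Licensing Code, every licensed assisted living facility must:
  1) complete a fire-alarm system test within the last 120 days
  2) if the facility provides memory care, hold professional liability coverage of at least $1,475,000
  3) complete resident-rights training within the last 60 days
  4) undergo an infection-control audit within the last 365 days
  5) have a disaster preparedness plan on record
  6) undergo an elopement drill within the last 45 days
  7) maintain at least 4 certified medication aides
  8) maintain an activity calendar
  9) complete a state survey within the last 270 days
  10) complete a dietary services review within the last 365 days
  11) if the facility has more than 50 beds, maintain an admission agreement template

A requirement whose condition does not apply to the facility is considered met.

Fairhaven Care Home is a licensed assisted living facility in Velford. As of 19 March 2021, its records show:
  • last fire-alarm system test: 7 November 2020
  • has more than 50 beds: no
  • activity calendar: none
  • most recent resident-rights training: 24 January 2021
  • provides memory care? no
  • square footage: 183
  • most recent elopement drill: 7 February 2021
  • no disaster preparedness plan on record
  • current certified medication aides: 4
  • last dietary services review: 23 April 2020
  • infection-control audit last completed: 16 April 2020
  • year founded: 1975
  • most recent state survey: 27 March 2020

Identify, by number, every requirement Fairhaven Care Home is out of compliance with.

1. fire-alarm system test 132 days ago vs limit 120 → not met
2. condition 'provides memory care' does not hold → requirement n/a → met
3. resident-rights training 54 days ago vs limit 60 → met
4. infection-control audit 337 days ago vs limit 365 → met
5. disaster preparedness plan absent → not met
6. elopement drill 40 days ago vs limit 45 → met
7. certified medication aides 4 ≥ 4 → met
8. activity calendar absent → not met
9. state survey 357 days ago vs limit 270 → not met
10. dietary services review 330 days ago vs limit 365 → met
11. condition 'has more than 50 beds' does not hold → requirement n/a → met
Not met: 1, 5, 8, 9

1, 5, 8, 9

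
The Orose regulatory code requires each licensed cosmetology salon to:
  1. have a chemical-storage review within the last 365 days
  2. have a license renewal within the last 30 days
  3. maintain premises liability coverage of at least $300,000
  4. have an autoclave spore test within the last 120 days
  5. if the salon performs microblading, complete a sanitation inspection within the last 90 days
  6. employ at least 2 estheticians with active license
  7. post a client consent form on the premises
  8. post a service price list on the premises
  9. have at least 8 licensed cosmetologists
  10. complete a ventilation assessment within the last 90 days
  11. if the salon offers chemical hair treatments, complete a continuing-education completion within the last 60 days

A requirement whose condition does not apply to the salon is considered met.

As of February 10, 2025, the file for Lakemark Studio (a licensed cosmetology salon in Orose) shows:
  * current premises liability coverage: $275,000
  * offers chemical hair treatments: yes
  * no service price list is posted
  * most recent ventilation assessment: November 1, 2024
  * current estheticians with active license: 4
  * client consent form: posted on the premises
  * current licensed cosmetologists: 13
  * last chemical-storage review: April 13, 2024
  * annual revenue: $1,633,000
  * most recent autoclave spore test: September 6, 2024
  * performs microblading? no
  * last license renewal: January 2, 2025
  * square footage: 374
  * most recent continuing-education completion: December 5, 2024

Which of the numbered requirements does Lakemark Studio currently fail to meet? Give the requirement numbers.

2, 3, 4, 8, 10, 11

1. chemical-storage review 303 days ago vs limit 365 → met
2. license renewal 39 days ago vs limit 30 → not met
3. premises liability coverage $275,000 < $300,000 → not met
4. autoclave spore test 157 days ago vs limit 120 → not met
5. condition 'performs microblading' does not hold → requirement n/a → met
6. estheticians with active license 4 ≥ 2 → met
7. client consent form present → met
8. service price list absent → not met
9. licensed cosmetologists 13 ≥ 8 → met
10. ventilation assessment 101 days ago vs limit 90 → not met
11. condition 'offers chemical hair treatments' holds; continuing-education completion 67 days ago vs limit 60 → not met
Not met: 2, 3, 4, 8, 10, 11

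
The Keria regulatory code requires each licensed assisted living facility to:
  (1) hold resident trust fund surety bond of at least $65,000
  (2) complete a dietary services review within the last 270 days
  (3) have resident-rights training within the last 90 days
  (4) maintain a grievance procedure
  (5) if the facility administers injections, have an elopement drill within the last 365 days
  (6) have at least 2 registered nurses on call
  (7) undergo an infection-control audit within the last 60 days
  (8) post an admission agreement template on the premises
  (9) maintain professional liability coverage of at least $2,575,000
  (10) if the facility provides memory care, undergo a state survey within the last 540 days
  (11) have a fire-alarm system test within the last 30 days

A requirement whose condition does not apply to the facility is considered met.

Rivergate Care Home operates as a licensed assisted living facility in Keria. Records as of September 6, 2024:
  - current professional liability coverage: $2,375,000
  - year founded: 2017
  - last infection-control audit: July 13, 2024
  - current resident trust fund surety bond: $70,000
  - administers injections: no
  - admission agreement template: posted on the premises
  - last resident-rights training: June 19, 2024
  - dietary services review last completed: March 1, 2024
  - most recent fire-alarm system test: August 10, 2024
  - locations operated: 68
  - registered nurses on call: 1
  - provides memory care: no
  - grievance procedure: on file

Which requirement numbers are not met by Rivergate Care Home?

6, 9

1. resident trust fund surety bond $70,000 ≥ $65,000 → met
2. dietary services review 189 days ago vs limit 270 → met
3. resident-rights training 79 days ago vs limit 90 → met
4. grievance procedure present → met
5. condition 'administers injections' does not hold → requirement n/a → met
6. registered nurses on call 1 < 2 → not met
7. infection-control audit 55 days ago vs limit 60 → met
8. admission agreement template present → met
9. professional liability coverage $2,375,000 < $2,575,000 → not met
10. condition 'provides memory care' does not hold → requirement n/a → met
11. fire-alarm system test 27 days ago vs limit 30 → met
Not met: 6, 9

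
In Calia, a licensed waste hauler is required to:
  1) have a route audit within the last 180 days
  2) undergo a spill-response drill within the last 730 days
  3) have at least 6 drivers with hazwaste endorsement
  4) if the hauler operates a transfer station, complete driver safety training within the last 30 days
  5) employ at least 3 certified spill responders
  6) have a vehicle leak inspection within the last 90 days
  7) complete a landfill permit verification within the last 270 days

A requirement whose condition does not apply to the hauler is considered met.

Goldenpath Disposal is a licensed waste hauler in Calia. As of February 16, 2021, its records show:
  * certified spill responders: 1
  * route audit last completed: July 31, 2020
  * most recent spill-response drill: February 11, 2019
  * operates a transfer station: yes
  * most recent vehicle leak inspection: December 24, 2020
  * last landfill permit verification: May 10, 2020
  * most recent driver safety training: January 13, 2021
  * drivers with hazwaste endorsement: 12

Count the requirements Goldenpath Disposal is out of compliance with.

1. route audit 200 days ago vs limit 180 → not met
2. spill-response drill 736 days ago vs limit 730 → not met
3. drivers with hazwaste endorsement 12 ≥ 6 → met
4. condition 'operates a transfer station' holds; driver safety training 34 days ago vs limit 30 → not met
5. certified spill responders 1 < 3 → not met
6. vehicle leak inspection 54 days ago vs limit 90 → met
7. landfill permit verification 282 days ago vs limit 270 → not met
Not met: 5 of 7

5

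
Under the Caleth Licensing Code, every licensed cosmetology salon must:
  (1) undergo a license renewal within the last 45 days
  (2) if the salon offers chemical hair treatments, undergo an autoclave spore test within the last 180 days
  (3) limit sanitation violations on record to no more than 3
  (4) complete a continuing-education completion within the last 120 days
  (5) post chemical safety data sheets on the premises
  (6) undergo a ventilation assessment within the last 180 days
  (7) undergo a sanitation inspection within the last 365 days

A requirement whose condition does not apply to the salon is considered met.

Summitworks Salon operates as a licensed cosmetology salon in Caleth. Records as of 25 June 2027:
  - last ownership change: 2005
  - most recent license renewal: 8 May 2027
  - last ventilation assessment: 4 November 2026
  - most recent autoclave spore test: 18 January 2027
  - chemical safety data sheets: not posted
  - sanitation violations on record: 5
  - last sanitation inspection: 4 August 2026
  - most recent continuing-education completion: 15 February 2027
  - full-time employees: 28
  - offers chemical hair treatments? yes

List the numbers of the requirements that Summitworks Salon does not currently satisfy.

1, 3, 4, 5, 6

1. license renewal 48 days ago vs limit 45 → not met
2. condition 'offers chemical hair treatments' holds; autoclave spore test 158 days ago vs limit 180 → met
3. sanitation violations on record 5 > 3 → not met
4. continuing-education completion 130 days ago vs limit 120 → not met
5. chemical safety data sheets absent → not met
6. ventilation assessment 233 days ago vs limit 180 → not met
7. sanitation inspection 325 days ago vs limit 365 → met
Not met: 1, 3, 4, 5, 6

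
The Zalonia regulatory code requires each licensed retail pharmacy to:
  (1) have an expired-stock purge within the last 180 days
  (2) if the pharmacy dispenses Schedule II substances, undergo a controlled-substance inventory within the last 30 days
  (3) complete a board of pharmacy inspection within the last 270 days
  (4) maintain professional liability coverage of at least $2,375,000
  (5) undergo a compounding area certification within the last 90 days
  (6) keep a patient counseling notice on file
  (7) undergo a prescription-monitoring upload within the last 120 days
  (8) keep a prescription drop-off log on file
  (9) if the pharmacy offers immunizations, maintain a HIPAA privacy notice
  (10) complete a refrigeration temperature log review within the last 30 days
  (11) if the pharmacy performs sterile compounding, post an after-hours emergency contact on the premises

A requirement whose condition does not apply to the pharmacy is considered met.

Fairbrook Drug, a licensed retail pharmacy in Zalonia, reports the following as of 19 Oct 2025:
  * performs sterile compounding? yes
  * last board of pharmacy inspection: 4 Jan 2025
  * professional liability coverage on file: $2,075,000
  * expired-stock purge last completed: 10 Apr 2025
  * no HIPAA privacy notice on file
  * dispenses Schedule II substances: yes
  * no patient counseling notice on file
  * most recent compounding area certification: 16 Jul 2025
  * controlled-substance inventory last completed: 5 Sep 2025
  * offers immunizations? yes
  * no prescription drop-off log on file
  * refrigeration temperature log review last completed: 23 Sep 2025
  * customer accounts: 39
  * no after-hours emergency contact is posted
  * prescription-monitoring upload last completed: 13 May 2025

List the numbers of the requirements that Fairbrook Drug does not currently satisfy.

1, 2, 3, 4, 5, 6, 7, 8, 9, 11

1. expired-stock purge 192 days ago vs limit 180 → not met
2. condition 'dispenses Schedule II substances' holds; controlled-substance inventory 44 days ago vs limit 30 → not met
3. board of pharmacy inspection 288 days ago vs limit 270 → not met
4. professional liability coverage $2,075,000 < $2,375,000 → not met
5. compounding area certification 95 days ago vs limit 90 → not met
6. patient counseling notice absent → not met
7. prescription-monitoring upload 159 days ago vs limit 120 → not met
8. prescription drop-off log absent → not met
9. condition 'offers immunizations' holds; HIPAA privacy notice absent → not met
10. refrigeration temperature log review 26 days ago vs limit 30 → met
11. condition 'performs sterile compounding' holds; after-hours emergency contact absent → not met
Not met: 1, 2, 3, 4, 5, 6, 7, 8, 9, 11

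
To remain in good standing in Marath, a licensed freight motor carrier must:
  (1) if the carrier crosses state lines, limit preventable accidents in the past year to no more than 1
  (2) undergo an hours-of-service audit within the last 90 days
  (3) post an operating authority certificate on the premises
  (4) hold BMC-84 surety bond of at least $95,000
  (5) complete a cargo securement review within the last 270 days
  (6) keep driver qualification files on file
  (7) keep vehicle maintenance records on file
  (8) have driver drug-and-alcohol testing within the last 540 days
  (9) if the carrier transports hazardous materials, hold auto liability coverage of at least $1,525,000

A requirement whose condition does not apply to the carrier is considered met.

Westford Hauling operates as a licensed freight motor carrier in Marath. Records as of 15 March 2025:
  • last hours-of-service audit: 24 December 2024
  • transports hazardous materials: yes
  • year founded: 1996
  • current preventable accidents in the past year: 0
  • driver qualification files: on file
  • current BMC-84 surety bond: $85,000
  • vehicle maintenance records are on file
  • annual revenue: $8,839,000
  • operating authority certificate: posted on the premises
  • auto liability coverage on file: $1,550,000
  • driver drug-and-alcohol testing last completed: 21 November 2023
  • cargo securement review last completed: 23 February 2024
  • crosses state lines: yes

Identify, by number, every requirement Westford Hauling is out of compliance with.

4, 5

1. condition 'crosses state lines' holds; preventable accidents in the past year 0 ≤ 1 → met
2. hours-of-service audit 81 days ago vs limit 90 → met
3. operating authority certificate present → met
4. BMC-84 surety bond $85,000 < $95,000 → not met
5. cargo securement review 386 days ago vs limit 270 → not met
6. driver qualification files present → met
7. vehicle maintenance records present → met
8. driver drug-and-alcohol testing 480 days ago vs limit 540 → met
9. condition 'transports hazardous materials' holds; auto liability coverage $1,550,000 ≥ $1,525,000 → met
Not met: 4, 5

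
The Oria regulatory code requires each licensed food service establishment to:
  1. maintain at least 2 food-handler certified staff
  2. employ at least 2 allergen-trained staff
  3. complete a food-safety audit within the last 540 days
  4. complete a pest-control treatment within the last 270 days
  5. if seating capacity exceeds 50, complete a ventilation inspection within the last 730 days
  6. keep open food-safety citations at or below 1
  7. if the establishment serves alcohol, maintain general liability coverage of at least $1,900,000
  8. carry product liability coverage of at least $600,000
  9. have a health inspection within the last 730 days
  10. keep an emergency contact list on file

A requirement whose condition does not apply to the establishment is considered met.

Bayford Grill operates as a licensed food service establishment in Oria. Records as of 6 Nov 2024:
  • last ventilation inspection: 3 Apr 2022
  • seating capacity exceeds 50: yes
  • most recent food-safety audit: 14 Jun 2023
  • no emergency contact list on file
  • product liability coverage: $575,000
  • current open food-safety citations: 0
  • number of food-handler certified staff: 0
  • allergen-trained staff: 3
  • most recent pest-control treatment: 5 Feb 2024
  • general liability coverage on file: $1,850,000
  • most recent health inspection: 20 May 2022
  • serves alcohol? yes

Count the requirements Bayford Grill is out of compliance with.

7

1. food-handler certified staff 0 < 2 → not met
2. allergen-trained staff 3 ≥ 2 → met
3. food-safety audit 511 days ago vs limit 540 → met
4. pest-control treatment 275 days ago vs limit 270 → not met
5. condition 'seating capacity exceeds 50' holds; ventilation inspection 948 days ago vs limit 730 → not met
6. open food-safety citations 0 ≤ 1 → met
7. condition 'serves alcohol' holds; general liability coverage $1,850,000 < $1,900,000 → not met
8. product liability coverage $575,000 < $600,000 → not met
9. health inspection 901 days ago vs limit 730 → not met
10. emergency contact list absent → not met
Not met: 7 of 10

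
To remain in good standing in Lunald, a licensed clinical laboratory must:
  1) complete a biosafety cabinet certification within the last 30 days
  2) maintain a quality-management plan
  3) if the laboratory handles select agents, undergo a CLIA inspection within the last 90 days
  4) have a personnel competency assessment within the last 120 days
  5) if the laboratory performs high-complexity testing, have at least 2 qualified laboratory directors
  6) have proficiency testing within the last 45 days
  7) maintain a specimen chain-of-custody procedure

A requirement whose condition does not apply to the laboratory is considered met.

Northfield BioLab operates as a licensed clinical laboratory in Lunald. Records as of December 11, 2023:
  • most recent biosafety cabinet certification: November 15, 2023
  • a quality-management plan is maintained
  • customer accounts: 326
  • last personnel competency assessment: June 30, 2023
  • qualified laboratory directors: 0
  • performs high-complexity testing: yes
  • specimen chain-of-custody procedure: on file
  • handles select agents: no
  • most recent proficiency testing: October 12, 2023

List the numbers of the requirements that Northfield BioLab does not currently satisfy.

1. biosafety cabinet certification 26 days ago vs limit 30 → met
2. quality-management plan present → met
3. condition 'handles select agents' does not hold → requirement n/a → met
4. personnel competency assessment 164 days ago vs limit 120 → not met
5. condition 'performs high-complexity testing' holds; qualified laboratory directors 0 < 2 → not met
6. proficiency testing 60 days ago vs limit 45 → not met
7. specimen chain-of-custody procedure present → met
Not met: 4, 5, 6

4, 5, 6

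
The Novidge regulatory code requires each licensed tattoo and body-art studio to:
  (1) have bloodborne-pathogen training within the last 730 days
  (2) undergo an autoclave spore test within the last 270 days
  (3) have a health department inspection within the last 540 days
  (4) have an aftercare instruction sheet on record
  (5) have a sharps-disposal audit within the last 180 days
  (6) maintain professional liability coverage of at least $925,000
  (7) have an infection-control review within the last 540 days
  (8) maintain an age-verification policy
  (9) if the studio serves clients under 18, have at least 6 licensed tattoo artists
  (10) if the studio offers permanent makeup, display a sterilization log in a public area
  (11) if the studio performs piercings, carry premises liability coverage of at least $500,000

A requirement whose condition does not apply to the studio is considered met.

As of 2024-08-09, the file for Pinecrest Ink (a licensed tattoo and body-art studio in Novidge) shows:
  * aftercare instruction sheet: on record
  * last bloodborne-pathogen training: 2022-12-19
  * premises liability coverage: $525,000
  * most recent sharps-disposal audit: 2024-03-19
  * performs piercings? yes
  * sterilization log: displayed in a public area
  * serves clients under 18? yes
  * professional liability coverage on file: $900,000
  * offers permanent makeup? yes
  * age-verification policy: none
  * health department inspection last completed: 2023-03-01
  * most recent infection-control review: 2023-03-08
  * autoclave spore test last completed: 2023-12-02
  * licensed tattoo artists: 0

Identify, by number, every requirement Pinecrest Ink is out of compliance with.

6, 8, 9

1. bloodborne-pathogen training 599 days ago vs limit 730 → met
2. autoclave spore test 251 days ago vs limit 270 → met
3. health department inspection 527 days ago vs limit 540 → met
4. aftercare instruction sheet present → met
5. sharps-disposal audit 143 days ago vs limit 180 → met
6. professional liability coverage $900,000 < $925,000 → not met
7. infection-control review 520 days ago vs limit 540 → met
8. age-verification policy absent → not met
9. condition 'serves clients under 18' holds; licensed tattoo artists 0 < 6 → not met
10. condition 'offers permanent makeup' holds; sterilization log present → met
11. condition 'performs piercings' holds; premises liability coverage $525,000 ≥ $500,000 → met
Not met: 6, 8, 9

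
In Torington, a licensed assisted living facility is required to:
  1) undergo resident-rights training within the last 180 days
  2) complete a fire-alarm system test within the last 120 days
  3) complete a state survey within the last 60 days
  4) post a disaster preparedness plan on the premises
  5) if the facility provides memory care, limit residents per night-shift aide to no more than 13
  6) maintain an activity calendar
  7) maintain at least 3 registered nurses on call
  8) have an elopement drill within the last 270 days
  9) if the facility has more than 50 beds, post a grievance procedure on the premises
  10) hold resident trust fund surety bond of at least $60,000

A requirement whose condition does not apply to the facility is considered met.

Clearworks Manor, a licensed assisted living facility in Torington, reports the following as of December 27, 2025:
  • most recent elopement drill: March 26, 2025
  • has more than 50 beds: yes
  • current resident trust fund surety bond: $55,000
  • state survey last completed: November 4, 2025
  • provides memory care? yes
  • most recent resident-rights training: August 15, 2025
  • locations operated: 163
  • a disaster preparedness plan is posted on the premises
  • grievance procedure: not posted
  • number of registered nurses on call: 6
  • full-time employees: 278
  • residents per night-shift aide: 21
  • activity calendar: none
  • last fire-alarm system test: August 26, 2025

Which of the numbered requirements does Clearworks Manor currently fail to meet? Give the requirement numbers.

1. resident-rights training 134 days ago vs limit 180 → met
2. fire-alarm system test 123 days ago vs limit 120 → not met
3. state survey 53 days ago vs limit 60 → met
4. disaster preparedness plan present → met
5. condition 'provides memory care' holds; residents per night-shift aide 21 > 13 → not met
6. activity calendar absent → not met
7. registered nurses on call 6 ≥ 3 → met
8. elopement drill 276 days ago vs limit 270 → not met
9. condition 'has more than 50 beds' holds; grievance procedure absent → not met
10. resident trust fund surety bond $55,000 < $60,000 → not met
Not met: 2, 5, 6, 8, 9, 10

2, 5, 6, 8, 9, 10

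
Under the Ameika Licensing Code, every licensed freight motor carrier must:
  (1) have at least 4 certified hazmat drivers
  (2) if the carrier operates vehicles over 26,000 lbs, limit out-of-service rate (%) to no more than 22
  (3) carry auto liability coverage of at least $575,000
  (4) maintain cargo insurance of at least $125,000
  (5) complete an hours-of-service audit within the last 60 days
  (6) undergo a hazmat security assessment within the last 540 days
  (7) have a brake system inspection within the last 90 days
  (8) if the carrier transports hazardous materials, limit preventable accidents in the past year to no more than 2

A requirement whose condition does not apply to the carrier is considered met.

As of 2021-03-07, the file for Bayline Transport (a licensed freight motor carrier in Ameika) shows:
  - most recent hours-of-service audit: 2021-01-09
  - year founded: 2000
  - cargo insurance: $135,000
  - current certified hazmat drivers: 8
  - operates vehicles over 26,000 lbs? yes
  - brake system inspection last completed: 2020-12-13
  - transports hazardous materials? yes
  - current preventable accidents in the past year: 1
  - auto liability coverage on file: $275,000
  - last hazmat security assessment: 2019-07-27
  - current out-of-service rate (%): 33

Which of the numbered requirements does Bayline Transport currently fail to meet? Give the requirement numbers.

1. certified hazmat drivers 8 ≥ 4 → met
2. condition 'operates vehicles over 26,000 lbs' holds; out-of-service rate (%) 33 > 22 → not met
3. auto liability coverage $275,000 < $575,000 → not met
4. cargo insurance $135,000 ≥ $125,000 → met
5. hours-of-service audit 57 days ago vs limit 60 → met
6. hazmat security assessment 589 days ago vs limit 540 → not met
7. brake system inspection 84 days ago vs limit 90 → met
8. condition 'transports hazardous materials' holds; preventable accidents in the past year 1 ≤ 2 → met
Not met: 2, 3, 6

2, 3, 6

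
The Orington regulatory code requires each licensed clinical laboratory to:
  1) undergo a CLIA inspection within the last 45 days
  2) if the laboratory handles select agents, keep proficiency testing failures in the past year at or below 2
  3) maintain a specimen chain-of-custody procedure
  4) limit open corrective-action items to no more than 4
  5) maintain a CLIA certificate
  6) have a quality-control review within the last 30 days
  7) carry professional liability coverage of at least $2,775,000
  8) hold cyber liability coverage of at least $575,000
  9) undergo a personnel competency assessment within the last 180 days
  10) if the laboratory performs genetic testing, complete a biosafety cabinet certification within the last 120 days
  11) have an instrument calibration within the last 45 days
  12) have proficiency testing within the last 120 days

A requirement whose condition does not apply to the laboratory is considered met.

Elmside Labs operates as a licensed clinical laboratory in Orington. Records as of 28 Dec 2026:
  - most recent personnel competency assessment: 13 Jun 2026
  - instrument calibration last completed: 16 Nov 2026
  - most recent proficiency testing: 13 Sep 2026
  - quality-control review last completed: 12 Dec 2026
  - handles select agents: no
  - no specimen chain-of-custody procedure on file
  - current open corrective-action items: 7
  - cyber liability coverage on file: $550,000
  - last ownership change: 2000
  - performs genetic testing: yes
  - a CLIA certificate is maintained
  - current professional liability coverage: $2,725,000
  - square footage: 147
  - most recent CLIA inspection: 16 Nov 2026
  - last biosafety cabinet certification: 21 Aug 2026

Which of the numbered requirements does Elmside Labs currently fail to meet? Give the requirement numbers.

1. CLIA inspection 42 days ago vs limit 45 → met
2. condition 'handles select agents' does not hold → requirement n/a → met
3. specimen chain-of-custody procedure absent → not met
4. open corrective-action items 7 > 4 → not met
5. CLIA certificate present → met
6. quality-control review 16 days ago vs limit 30 → met
7. professional liability coverage $2,725,000 < $2,775,000 → not met
8. cyber liability coverage $550,000 < $575,000 → not met
9. personnel competency assessment 198 days ago vs limit 180 → not met
10. condition 'performs genetic testing' holds; biosafety cabinet certification 129 days ago vs limit 120 → not met
11. instrument calibration 42 days ago vs limit 45 → met
12. proficiency testing 106 days ago vs limit 120 → met
Not met: 3, 4, 7, 8, 9, 10

3, 4, 7, 8, 9, 10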